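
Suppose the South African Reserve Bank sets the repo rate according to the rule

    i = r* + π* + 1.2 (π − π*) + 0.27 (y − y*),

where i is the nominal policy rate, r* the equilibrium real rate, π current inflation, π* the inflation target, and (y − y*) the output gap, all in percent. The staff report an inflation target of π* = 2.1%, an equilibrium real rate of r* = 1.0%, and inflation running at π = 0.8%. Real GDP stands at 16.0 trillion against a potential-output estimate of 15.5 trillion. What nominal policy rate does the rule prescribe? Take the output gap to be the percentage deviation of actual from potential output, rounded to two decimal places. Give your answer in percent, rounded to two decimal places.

2.41%

Output gap = 100 × (16.0 − 15.5) / 15.5 = 3.23%.
i = 1.00 + 2.10 + 1.2 × (0.80 − 2.10) + 0.27 × 3.23
   = 1.00 + 2.1 − 1.56 + 0.8721 = 2.41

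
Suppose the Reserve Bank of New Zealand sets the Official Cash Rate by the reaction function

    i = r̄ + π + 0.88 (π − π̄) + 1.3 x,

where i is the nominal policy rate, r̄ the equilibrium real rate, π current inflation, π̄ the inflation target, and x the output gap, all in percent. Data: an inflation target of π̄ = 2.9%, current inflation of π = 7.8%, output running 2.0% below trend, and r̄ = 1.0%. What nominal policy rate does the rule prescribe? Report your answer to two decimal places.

10.51%

Output 2.0% below potential → x = -2.0.
i = 1.0 + 7.8 + 0.88 × (7.8 − 2.9) + 1.3 × (-2.0)
   = 1.0 + 7.8 + 4.312 − 2.6 = 10.51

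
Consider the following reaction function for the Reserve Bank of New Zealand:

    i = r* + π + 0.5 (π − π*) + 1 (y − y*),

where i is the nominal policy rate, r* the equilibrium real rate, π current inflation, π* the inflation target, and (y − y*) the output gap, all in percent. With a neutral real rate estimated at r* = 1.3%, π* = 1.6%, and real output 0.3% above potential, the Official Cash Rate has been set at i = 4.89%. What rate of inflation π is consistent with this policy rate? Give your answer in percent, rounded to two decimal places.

2.73%

Output 0.3% above potential → (y − y*) = 0.3.
Collecting π: i = r* + (1 + 0.5) π − 0.5 π* + 1 (y − y*)
1.5 π = 4.89 − 1.3 + 0.5 × 1.6 − 1 × 0.3 = 4.09
π = 4.09 / 1.5 = 2.73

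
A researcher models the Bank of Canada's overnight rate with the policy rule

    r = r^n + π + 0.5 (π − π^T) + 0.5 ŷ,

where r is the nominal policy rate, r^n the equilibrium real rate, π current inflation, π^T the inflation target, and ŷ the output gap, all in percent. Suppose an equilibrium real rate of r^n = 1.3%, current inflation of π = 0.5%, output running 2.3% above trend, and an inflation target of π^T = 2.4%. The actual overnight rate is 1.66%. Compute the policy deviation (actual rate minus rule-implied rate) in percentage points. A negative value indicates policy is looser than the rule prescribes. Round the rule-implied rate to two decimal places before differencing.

Output 2.3% above potential → ŷ = 2.3.
r = 1.3 + 0.5 + 0.5 × (0.5 − 2.4) + 0.5 × 2.3
   = 1.3 + 0.5 − 0.95 + 1.15 = 2.00
Deviation = 1.66 − 2.00 = -0.34 pp.

-0.34 pp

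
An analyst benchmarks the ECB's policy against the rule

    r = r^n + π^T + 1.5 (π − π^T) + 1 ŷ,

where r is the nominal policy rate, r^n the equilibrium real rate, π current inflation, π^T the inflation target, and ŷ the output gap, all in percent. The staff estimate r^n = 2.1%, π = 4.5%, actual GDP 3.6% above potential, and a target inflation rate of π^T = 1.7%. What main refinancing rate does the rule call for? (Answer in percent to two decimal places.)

Output 3.6% above potential → ŷ = 3.6.
r = 2.1 + 1.7 + 1.5 × (4.5 − 1.7) + 1 × 3.6
   = 2.1 + 1.7 + 4.2 + 3.6 = 11.60

11.60%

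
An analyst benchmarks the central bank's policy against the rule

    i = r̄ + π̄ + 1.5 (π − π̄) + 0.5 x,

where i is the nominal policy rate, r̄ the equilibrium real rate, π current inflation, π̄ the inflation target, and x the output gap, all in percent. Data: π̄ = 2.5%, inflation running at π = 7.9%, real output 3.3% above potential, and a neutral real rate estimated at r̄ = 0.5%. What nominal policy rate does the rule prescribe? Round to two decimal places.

Output 3.3% above potential → x = 3.3.
i = 0.5 + 2.5 + 1.5 × (7.9 − 2.5) + 0.5 × 3.3
   = 0.5 + 2.5 + 8.1 + 1.65 = 12.75

12.75%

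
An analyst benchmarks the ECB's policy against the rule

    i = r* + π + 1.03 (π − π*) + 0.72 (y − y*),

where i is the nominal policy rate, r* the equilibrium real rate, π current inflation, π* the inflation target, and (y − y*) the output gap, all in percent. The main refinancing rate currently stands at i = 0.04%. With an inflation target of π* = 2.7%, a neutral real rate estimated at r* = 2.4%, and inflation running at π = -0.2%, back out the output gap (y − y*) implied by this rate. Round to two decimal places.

0.72 (y − y*) = 0.04 − 2.4 − (-0.2) − 1.03 × ((-0.2) − 2.7) = 0.827
(y − y*) = 0.827 / 0.72 = 1.15

1.15%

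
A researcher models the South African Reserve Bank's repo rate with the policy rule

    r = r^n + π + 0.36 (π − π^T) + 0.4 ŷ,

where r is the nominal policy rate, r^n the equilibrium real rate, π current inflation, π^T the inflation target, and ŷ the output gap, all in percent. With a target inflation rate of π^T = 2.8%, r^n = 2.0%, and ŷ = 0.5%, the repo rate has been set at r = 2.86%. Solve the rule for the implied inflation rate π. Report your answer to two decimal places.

Collecting π: r = r^n + (1 + 0.36) π − 0.36 π^T + 0.4 ŷ
1.36 π = 2.86 − 2.0 + 0.36 × 2.8 − 0.4 × 0.5 = 1.668
π = 1.668 / 1.36 = 1.23

1.23%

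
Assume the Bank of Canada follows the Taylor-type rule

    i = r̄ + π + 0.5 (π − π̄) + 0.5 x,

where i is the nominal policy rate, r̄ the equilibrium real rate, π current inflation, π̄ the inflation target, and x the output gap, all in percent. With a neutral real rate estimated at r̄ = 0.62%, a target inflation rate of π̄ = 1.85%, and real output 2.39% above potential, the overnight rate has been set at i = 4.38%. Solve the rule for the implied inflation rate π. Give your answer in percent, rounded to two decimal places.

Output 2.39% above potential → x = 2.39.
Collecting π: i = r̄ + (1 + 0.5) π − 0.5 π̄ + 0.5 x
1.5 π = 4.38 − 0.62 + 0.5 × 1.85 − 0.5 × 2.39 = 3.49
π = 3.49 / 1.5 = 2.33

2.33%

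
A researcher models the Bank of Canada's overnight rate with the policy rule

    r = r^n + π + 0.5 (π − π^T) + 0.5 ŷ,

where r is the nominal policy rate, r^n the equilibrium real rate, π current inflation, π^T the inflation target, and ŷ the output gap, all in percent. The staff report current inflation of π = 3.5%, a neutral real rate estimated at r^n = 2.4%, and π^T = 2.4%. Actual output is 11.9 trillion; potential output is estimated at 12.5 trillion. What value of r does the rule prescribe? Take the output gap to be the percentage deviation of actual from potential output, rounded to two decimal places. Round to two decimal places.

4.05%

Output gap = 100 × (11.9 − 12.5) / 12.5 = -4.80%.
r = 2.40 + 3.50 + 0.5 × (3.50 − 2.40) + 0.5 × (-4.80)
   = 2.40 + 3.5 + 0.55 − 2.4 = 4.05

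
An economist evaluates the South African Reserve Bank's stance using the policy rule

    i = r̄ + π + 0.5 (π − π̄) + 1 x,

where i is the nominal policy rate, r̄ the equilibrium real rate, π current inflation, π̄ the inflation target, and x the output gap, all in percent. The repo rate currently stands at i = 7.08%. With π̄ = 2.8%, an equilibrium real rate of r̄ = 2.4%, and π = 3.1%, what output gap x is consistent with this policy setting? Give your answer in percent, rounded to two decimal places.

1.43%

1 x = 7.08 − 2.4 − 3.1 − 0.5 × (3.1 − 2.8) = 1.43
x = 1.43 / 1 = 1.43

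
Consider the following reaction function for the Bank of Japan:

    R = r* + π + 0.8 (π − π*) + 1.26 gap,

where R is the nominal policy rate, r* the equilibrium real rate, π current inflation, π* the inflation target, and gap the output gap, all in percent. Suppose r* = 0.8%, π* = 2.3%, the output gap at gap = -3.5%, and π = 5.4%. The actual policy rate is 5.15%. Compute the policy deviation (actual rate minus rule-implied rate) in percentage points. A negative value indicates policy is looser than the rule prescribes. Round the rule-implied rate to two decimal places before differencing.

0.88 pp

R = 0.8 + 5.4 + 0.8 × (5.4 − 2.3) + 1.26 × (-3.5)
   = 0.8 + 5.4 + 2.48 − 4.41 = 4.27
Deviation = 5.15 − 4.27 = 0.88 pp.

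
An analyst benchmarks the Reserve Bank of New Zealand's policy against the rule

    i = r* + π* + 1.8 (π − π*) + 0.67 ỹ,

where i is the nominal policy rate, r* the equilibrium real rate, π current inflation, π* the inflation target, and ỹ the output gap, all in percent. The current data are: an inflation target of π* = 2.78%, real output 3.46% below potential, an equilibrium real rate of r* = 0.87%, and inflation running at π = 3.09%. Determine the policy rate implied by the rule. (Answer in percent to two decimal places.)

Output 3.46% below potential → ỹ = -3.46.
i = 0.87 + 2.78 + 1.8 × (3.09 − 2.78) + 0.67 × (-3.46)
   = 0.87 + 2.78 + 0.558 − 2.3182 = 1.89

1.89%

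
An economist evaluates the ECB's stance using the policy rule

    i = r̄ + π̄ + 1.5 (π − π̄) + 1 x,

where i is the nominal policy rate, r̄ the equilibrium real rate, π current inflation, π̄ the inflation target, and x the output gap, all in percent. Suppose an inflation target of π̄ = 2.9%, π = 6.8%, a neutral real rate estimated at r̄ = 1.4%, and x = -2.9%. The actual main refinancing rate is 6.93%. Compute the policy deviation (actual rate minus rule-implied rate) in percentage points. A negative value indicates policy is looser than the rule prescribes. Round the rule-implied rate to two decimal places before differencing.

-0.32 pp

i = 1.4 + 2.9 + 1.5 × (6.8 − 2.9) + 1 × (-2.9)
   = 1.4 + 2.9 + 5.85 − 2.9 = 7.25
Deviation = 6.93 − 7.25 = -0.32 pp.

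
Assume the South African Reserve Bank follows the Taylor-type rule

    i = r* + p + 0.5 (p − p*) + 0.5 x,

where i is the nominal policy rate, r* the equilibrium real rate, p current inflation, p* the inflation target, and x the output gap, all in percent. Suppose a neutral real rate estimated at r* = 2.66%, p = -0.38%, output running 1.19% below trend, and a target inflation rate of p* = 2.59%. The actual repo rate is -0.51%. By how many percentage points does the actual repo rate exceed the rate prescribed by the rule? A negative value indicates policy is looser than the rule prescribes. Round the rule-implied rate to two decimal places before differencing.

Output 1.19% below potential → x = -1.19.
i = 2.66 + (-0.38) + 0.5 × (-0.38 − 2.59) + 0.5 × (-1.19)
   = 2.66 − 0.38 − 1.485 − 0.595 = 0.20
Deviation = -0.51 − 0.20 = -0.71 pp.

-0.71 pp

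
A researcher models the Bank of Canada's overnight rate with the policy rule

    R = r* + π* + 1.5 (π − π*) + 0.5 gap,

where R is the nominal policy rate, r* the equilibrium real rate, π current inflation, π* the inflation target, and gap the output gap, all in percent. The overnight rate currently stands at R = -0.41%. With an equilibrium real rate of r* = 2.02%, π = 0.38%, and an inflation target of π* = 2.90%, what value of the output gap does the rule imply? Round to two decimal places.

-3.10%

0.5 gap = -0.41 − 2.02 − 2.90 − 1.5 × (0.38 − 2.90) = -1.55
gap = -1.55 / 0.5 = -3.10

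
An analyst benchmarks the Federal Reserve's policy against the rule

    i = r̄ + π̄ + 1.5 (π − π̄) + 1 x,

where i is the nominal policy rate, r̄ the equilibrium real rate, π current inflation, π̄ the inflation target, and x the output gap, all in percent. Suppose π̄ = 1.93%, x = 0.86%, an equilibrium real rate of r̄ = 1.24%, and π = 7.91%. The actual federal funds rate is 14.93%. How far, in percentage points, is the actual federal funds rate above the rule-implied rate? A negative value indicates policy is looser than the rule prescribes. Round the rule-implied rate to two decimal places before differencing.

i = 1.24 + 1.93 + 1.5 × (7.91 − 1.93) + 1 × 0.86
   = 1.24 + 1.93 + 8.97 + 0.86 = 13.00
Deviation = 14.93 − 13.00 = 1.93 pp.

1.93 pp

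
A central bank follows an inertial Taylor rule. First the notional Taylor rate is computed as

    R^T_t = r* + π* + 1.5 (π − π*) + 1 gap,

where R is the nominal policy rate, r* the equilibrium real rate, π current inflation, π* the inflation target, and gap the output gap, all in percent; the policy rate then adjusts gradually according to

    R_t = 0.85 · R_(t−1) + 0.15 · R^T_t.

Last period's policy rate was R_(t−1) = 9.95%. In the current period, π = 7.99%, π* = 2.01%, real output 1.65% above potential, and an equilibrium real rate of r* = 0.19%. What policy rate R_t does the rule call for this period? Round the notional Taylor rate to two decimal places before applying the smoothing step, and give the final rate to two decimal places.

Output 1.65% above potential → gap = 1.65.
R^T_t = 0.19 + 2.01 + 1.5 × (7.99 − 2.01) + 1 × 1.65
   = 0.19 + 2.01 + 8.97 + 1.65 = 12.82
R_t = 0.85 × 9.95 + 0.15 × 12.82 = 8.4575 + 1.923 = 10.38

10.38%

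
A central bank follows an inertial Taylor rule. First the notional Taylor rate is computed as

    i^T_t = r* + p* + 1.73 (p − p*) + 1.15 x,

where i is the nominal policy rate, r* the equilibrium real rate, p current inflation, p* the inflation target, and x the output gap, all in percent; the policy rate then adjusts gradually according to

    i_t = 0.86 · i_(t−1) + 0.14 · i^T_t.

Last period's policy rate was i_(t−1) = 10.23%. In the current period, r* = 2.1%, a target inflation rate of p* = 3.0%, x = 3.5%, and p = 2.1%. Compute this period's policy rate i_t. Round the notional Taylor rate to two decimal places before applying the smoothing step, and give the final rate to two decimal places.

i^T_t = 2.1 + 3.0 + 1.73 × (2.1 − 3.0) + 1.15 × 3.5
   = 2.1 + 3 − 1.557 + 4.025 = 7.57
i_t = 0.86 × 10.23 + 0.14 × 7.57 = 8.7978 + 1.0598 = 9.86

9.86%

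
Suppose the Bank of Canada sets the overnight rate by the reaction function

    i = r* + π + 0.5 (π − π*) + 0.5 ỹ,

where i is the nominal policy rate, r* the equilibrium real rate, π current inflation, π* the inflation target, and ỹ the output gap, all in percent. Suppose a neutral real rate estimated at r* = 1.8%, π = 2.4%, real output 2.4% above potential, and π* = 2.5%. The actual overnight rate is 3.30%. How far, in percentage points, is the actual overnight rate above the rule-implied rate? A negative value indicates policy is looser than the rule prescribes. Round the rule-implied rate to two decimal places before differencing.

-2.05 pp

Output 2.4% above potential → ỹ = 2.4.
i = 1.8 + 2.4 + 0.5 × (2.4 − 2.5) + 0.5 × 2.4
   = 1.8 + 2.4 − 0.05 + 1.2 = 5.35
Deviation = 3.30 − 5.35 = -2.05 pp.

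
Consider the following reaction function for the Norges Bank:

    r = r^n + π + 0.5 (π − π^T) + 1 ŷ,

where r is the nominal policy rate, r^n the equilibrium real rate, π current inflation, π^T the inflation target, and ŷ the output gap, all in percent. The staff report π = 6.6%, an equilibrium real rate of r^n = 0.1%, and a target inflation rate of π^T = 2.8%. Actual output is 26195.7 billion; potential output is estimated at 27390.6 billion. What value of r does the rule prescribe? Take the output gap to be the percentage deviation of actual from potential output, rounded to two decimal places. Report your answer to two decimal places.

4.24%

Output gap = 100 × (26195.7 − 27390.6) / 27390.6 = -4.36%.
r = 0.10 + 6.60 + 0.5 × (6.60 − 2.80) + 1 × (-4.36)
   = 0.10 + 6.6 + 1.9 − 4.36 = 4.24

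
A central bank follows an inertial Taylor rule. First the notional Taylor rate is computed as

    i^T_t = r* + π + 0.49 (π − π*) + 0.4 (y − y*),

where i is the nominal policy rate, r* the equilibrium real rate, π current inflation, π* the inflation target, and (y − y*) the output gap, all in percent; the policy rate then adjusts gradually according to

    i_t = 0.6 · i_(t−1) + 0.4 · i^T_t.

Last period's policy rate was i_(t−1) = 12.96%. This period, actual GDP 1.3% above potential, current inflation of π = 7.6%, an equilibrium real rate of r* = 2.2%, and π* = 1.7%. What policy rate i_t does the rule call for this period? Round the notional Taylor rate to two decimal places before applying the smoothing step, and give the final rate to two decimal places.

Output 1.3% above potential → (y − y*) = 1.3.
i^T_t = 2.2 + 7.6 + 0.49 × (7.6 − 1.7) + 0.4 × 1.3
   = 2.2 + 7.6 + 2.891 + 0.52 = 13.21
i_t = 0.6 × 12.96 + 0.4 × 13.21 = 7.776 + 5.284 = 13.06

13.06%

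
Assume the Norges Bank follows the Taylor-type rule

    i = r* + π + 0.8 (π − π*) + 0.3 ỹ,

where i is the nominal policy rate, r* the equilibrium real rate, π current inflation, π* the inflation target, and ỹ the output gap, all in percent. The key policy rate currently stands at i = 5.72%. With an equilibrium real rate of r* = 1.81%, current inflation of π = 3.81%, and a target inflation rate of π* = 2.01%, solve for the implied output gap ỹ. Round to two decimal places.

-4.47%

0.3 ỹ = 5.72 − 1.81 − 3.81 − 0.8 × (3.81 − 2.01) = -1.34
ỹ = -1.34 / 0.3 = -4.47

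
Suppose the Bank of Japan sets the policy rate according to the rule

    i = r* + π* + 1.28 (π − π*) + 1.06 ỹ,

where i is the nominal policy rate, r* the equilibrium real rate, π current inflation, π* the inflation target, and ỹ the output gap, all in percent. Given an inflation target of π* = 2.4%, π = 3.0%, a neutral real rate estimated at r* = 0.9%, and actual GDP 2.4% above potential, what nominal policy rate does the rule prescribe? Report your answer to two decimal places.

6.61%

Output 2.4% above potential → ỹ = 2.4.
i = 0.9 + 2.4 + 1.28 × (3.0 − 2.4) + 1.06 × 2.4
   = 0.9 + 2.4 + 0.768 + 2.544 = 6.61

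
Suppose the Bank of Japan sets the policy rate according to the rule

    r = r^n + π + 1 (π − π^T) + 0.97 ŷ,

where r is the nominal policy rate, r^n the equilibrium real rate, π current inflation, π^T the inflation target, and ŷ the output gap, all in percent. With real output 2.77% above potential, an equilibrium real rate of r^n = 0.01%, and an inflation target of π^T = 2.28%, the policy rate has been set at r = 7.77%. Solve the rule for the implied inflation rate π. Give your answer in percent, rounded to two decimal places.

Output 2.77% above potential → ŷ = 2.77.
Collecting π: r = r^n + (1 + 1) π − 1 π^T + 0.97 ŷ
2 π = 7.77 − 0.01 + 1 × 2.28 − 0.97 × 2.77 = 7.3531
π = 7.3531 / 2 = 3.68

3.68%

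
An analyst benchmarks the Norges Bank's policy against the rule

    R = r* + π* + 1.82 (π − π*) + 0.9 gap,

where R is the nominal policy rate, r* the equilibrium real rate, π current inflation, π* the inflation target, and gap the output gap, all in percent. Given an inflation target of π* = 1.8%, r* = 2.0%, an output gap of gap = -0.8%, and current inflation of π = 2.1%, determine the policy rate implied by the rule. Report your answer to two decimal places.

R = 2.0 + 1.8 + 1.82 × (2.1 − 1.8) + 0.9 × (-0.8)
   = 2.0 + 1.8 + 0.546 − 0.72 = 3.63

3.63%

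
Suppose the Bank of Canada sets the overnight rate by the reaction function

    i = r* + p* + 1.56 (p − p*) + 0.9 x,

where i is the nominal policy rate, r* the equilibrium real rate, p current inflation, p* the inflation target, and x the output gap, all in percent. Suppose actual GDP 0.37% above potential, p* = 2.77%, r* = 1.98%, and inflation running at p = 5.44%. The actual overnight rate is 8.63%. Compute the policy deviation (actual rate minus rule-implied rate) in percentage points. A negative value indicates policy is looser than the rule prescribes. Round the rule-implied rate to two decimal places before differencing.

Output 0.37% above potential → x = 0.37.
i = 1.98 + 2.77 + 1.56 × (5.44 − 2.77) + 0.9 × 0.37
   = 1.98 + 2.77 + 4.1652 + 0.333 = 9.25
Deviation = 8.63 − 9.25 = -0.62 pp.

-0.62 pp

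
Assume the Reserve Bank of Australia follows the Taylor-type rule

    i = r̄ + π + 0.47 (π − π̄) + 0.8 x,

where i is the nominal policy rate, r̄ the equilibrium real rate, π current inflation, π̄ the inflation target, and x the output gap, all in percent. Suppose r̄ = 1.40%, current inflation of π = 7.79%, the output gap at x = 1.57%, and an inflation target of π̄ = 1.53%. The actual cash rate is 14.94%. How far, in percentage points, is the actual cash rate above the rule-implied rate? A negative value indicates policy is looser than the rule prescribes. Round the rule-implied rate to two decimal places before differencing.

i = 1.40 + 7.79 + 0.47 × (7.79 − 1.53) + 0.8 × 1.57
   = 1.40 + 7.79 + 2.9422 + 1.256 = 13.39
Deviation = 14.94 − 13.39 = 1.55 pp.

1.55 pp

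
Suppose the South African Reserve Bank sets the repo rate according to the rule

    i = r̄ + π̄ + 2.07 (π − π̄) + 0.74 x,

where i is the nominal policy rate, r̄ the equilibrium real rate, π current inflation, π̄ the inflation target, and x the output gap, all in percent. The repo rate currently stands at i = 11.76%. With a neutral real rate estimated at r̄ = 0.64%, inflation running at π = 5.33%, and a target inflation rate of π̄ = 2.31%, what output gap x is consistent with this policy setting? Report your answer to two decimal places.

0.74 x = 11.76 − 0.64 − 2.31 − 2.07 × (5.33 − 2.31) = 2.5586
x = 2.5586 / 0.74 = 3.46

3.46%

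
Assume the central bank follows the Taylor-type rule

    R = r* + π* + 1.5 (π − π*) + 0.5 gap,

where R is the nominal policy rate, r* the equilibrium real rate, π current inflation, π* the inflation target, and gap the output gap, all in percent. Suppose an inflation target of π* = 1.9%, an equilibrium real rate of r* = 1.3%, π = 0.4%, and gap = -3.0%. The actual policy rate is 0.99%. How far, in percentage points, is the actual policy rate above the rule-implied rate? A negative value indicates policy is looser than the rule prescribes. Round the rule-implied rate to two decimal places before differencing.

R = 1.3 + 1.9 + 1.5 × (0.4 − 1.9) + 0.5 × (-3.0)
   = 1.3 + 1.9 − 2.25 − 1.5 = -0.55
Deviation = 0.99 − (-0.55) = 1.54 pp.

1.54 pp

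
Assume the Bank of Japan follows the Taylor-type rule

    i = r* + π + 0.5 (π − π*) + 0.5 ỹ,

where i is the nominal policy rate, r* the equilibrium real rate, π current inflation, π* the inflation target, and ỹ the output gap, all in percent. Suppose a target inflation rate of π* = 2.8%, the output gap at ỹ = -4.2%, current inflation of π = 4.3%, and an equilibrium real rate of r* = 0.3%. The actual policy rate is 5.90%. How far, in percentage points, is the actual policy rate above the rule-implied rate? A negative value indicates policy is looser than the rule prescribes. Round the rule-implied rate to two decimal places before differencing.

2.65 pp

i = 0.3 + 4.3 + 0.5 × (4.3 − 2.8) + 0.5 × (-4.2)
   = 0.3 + 4.3 + 0.75 − 2.1 = 3.25
Deviation = 5.90 − 3.25 = 2.65 pp.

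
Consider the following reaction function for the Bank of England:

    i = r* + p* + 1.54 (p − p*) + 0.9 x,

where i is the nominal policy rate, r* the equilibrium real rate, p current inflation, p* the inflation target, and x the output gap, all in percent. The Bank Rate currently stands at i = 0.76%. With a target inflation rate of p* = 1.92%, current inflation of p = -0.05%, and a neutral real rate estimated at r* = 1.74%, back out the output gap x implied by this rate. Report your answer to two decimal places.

0.9 x = 0.76 − 1.74 − 1.92 − 1.54 × ((-0.05) − 1.92) = 0.1338
x = 0.1338 / 0.9 = 0.15

0.15%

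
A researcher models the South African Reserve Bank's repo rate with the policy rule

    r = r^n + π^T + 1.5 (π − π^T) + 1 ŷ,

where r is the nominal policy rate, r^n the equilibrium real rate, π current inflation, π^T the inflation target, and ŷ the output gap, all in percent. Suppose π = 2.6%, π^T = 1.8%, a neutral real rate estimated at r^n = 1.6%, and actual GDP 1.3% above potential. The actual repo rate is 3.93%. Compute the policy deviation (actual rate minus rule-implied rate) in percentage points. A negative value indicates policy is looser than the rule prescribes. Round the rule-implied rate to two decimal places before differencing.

-1.97 pp

Output 1.3% above potential → ŷ = 1.3.
r = 1.6 + 1.8 + 1.5 × (2.6 − 1.8) + 1 × 1.3
   = 1.6 + 1.8 + 1.2 + 1.3 = 5.90
Deviation = 3.93 − 5.90 = -1.97 pp.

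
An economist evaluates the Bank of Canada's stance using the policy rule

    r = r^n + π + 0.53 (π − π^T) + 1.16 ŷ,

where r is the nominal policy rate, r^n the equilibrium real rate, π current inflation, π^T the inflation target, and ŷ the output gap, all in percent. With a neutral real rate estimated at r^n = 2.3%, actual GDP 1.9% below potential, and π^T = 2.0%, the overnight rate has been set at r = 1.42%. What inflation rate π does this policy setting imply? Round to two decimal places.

Output 1.9% below potential → ŷ = -1.9.
Collecting π: r = r^n + (1 + 0.53) π − 0.53 π^T + 1.16 ŷ
1.53 π = 1.42 − 2.3 + 0.53 × 2.0 − 1.16 × (-1.9) = 2.384
π = 2.384 / 1.53 = 1.56

1.56%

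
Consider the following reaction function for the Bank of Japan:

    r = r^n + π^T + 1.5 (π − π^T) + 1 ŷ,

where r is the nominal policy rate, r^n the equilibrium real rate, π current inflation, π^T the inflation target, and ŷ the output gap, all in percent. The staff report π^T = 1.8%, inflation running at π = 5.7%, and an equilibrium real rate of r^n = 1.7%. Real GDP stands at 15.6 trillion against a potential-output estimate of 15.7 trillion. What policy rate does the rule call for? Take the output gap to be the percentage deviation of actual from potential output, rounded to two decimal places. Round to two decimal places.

Output gap = 100 × (15.6 − 15.7) / 15.7 = -0.64%.
r = 1.70 + 1.80 + 1.5 × (5.70 − 1.80) + 1 × (-0.64)
   = 1.70 + 1.8 + 5.85 − 0.64 = 8.71

8.71%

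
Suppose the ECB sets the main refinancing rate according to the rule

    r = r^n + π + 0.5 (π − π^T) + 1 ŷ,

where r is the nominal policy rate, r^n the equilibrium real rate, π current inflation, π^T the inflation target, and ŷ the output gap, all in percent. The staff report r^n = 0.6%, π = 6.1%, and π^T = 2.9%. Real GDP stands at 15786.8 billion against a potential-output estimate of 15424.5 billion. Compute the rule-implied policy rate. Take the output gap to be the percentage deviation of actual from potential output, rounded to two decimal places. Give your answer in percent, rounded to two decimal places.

Output gap = 100 × (15786.8 − 15424.5) / 15424.5 = 2.35%.
r = 0.60 + 6.10 + 0.5 × (6.10 − 2.90) + 1 × 2.35
   = 0.60 + 6.1 + 1.6 + 2.35 = 10.65

10.65%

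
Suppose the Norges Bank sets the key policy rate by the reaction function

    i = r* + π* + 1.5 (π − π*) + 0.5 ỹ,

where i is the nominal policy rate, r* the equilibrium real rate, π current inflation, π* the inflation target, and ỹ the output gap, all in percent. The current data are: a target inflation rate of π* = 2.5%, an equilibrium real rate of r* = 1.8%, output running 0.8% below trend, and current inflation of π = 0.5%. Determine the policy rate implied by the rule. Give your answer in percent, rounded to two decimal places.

0.90%

Output 0.8% below potential → ỹ = -0.8.
i = 1.8 + 2.5 + 1.5 × (0.5 − 2.5) + 0.5 × (-0.8)
   = 1.8 + 2.5 − 3 − 0.4 = 0.90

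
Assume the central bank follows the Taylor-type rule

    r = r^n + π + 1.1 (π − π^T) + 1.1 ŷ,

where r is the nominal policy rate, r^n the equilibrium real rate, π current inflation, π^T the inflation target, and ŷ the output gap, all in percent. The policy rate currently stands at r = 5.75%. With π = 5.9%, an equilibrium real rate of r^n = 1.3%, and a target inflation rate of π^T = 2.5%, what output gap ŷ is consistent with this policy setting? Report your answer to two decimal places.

-4.72%

1.1 ŷ = 5.75 − 1.3 − 5.9 − 1.1 × (5.9 − 2.5) = -5.19
ŷ = -5.19 / 1.1 = -4.72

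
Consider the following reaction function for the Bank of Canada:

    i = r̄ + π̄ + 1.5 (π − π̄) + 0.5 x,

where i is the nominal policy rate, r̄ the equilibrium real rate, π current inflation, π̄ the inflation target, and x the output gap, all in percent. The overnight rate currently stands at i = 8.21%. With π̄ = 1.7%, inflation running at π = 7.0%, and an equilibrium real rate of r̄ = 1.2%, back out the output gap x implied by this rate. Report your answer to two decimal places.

0.5 x = 8.21 − 1.2 − 1.7 − 1.5 × (7.0 − 1.7) = -2.64
x = -2.64 / 0.5 = -5.28

-5.28%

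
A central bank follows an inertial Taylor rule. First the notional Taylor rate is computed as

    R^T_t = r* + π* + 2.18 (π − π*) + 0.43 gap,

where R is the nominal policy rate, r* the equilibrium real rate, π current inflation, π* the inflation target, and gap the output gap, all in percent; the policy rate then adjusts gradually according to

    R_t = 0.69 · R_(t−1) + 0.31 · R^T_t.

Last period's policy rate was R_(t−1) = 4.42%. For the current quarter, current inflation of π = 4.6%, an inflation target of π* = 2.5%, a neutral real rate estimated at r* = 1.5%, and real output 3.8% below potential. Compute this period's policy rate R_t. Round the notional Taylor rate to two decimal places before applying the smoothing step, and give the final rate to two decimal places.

5.20%

Output 3.8% below potential → gap = -3.8.
R^T_t = 1.5 + 2.5 + 2.18 × (4.6 − 2.5) + 0.43 × (-3.8)
   = 1.5 + 2.5 + 4.578 − 1.634 = 6.94
R_t = 0.69 × 4.42 + 0.31 × 6.94 = 3.0498 + 2.1514 = 5.20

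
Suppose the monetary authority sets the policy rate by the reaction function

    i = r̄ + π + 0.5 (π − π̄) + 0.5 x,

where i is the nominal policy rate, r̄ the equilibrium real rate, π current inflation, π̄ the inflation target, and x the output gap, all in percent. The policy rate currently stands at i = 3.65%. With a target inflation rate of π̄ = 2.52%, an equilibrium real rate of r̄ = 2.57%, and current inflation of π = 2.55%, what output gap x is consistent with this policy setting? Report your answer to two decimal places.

0.5 x = 3.65 − 2.57 − 2.55 − 0.5 × (2.55 − 2.52) = -1.485
x = -1.485 / 0.5 = -2.97

-2.97%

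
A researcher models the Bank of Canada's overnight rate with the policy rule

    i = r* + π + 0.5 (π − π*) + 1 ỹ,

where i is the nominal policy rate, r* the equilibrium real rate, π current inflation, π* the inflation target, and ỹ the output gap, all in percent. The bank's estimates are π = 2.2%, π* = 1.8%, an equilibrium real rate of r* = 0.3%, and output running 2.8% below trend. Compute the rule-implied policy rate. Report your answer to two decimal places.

Output 2.8% below potential → ỹ = -2.8.
i = 0.3 + 2.2 + 0.5 × (2.2 − 1.8) + 1 × (-2.8)
   = 0.3 + 2.2 + 0.2 − 2.8 = -0.10

-0.10%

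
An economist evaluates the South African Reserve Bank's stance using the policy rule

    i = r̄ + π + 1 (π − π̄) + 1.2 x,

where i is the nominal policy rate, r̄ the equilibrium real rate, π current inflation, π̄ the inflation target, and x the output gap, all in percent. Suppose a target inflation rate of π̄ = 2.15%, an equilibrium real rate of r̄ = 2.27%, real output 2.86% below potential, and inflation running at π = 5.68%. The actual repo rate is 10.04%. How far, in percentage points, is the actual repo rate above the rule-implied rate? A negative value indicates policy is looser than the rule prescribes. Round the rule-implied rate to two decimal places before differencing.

1.99 pp

Output 2.86% below potential → x = -2.86.
i = 2.27 + 5.68 + 1 × (5.68 − 2.15) + 1.2 × (-2.86)
   = 2.27 + 5.68 + 3.53 − 3.432 = 8.05
Deviation = 10.04 − 8.05 = 1.99 pp.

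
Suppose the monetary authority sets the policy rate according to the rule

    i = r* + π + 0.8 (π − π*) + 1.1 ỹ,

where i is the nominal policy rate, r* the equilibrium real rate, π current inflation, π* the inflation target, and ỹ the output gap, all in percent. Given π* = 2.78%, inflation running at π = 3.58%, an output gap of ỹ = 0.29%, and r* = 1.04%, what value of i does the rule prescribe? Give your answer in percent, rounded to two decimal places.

i = 1.04 + 3.58 + 0.8 × (3.58 − 2.78) + 1.1 × 0.29
   = 1.04 + 3.58 + 0.64 + 0.319 = 5.58

5.58%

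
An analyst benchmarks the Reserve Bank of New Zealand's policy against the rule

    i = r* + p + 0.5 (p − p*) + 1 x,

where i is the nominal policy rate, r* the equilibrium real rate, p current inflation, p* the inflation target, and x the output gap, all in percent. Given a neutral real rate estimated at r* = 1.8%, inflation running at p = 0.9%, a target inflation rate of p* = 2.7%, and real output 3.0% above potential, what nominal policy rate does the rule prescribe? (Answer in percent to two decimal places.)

Output 3.0% above potential → x = 3.0.
i = 1.8 + 0.9 + 0.5 × (0.9 − 2.7) + 1 × 3.0
   = 1.8 + 0.9 − 0.9 + 3 = 4.80

4.80%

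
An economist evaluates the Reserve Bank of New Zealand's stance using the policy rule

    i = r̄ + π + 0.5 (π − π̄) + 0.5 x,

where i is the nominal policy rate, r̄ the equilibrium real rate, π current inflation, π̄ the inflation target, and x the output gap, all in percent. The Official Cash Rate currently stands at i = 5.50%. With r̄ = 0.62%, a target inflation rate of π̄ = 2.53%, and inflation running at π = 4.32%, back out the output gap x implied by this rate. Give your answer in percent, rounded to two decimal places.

0.5 x = 5.50 − 0.62 − 4.32 − 0.5 × (4.32 − 2.53) = -0.335
x = -0.335 / 0.5 = -0.67

-0.67%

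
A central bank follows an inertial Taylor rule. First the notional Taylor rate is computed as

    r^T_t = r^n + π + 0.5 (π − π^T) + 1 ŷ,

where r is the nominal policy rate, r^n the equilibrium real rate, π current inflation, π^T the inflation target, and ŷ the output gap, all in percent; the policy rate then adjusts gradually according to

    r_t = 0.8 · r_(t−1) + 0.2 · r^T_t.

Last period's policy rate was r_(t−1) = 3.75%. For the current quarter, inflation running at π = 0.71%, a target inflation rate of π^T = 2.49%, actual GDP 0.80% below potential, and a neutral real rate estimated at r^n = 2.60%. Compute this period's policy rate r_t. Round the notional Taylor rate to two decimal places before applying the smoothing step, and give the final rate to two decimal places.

3.32%

Output 0.80% below potential → ŷ = -0.80.
r^T_t = 2.60 + 0.71 + 0.5 × (0.71 − 2.49) + 1 × (-0.80)
   = 2.60 + 0.71 − 0.89 − 0.8 = 1.62
r_t = 0.8 × 3.75 + 0.2 × 1.62 = 3 + 0.324 = 3.32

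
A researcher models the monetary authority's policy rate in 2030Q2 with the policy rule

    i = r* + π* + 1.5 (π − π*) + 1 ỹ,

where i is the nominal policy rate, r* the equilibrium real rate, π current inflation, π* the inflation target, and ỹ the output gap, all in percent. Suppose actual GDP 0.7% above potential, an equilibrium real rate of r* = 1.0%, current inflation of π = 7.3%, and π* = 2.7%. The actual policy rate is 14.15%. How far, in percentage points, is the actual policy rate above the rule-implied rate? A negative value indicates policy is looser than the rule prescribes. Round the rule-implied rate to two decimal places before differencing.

Output 0.7% above potential → ỹ = 0.7.
i = 1.0 + 2.7 + 1.5 × (7.3 − 2.7) + 1 × 0.7
   = 1.0 + 2.7 + 6.9 + 0.7 = 11.30
Deviation = 14.15 − 11.30 = 2.85 pp.

2.85 pp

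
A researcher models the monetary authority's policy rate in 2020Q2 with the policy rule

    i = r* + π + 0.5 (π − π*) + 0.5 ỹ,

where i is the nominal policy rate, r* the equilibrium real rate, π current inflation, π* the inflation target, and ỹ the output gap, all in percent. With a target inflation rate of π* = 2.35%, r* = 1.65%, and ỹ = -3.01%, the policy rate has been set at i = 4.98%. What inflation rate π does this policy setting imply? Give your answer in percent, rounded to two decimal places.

4.01%

Collecting π: i = r* + (1 + 0.5) π − 0.5 π* + 0.5 ỹ
1.5 π = 4.98 − 1.65 + 0.5 × 2.35 − 0.5 × (-3.01) = 6.01
π = 6.01 / 1.5 = 4.01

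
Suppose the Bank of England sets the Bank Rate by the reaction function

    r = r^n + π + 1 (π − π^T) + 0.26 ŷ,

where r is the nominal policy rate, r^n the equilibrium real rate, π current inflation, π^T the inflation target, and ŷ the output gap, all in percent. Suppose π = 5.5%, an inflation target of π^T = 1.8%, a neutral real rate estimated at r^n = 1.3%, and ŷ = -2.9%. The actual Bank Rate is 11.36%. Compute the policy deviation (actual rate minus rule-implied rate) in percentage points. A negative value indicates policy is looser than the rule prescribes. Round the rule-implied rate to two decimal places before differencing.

r = 1.3 + 5.5 + 1 × (5.5 − 1.8) + 0.26 × (-2.9)
   = 1.3 + 5.5 + 3.7 − 0.754 = 9.75
Deviation = 11.36 − 9.75 = 1.61 pp.

1.61 pp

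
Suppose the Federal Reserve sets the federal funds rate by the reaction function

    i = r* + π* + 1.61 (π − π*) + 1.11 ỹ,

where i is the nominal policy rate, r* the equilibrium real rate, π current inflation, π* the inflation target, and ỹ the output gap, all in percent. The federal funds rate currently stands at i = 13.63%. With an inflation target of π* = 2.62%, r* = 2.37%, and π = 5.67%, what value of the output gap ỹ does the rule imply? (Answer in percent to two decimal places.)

3.36%

1.11 ỹ = 13.63 − 2.37 − 2.62 − 1.61 × (5.67 − 2.62) = 3.7295
ỹ = 3.7295 / 1.11 = 3.36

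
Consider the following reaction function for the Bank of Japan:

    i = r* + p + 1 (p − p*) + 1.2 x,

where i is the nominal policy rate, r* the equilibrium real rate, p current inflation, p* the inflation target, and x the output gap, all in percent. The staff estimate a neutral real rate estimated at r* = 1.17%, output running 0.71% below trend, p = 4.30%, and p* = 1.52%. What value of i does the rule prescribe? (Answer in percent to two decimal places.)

Output 0.71% below potential → x = -0.71.
i = 1.17 + 4.30 + 1 × (4.30 − 1.52) + 1.2 × (-0.71)
   = 1.17 + 4.3 + 2.78 − 0.852 = 7.40

7.40%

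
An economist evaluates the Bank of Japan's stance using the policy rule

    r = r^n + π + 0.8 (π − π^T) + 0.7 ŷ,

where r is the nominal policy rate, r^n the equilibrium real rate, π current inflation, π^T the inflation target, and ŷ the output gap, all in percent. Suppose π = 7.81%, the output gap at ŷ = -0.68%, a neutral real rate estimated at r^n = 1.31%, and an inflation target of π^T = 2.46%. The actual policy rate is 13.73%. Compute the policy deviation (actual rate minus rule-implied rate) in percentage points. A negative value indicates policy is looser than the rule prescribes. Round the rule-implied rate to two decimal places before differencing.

r = 1.31 + 7.81 + 0.8 × (7.81 − 2.46) + 0.7 × (-0.68)
   = 1.31 + 7.81 + 4.28 − 0.476 = 12.92
Deviation = 13.73 − 12.92 = 0.81 pp.

0.81 pp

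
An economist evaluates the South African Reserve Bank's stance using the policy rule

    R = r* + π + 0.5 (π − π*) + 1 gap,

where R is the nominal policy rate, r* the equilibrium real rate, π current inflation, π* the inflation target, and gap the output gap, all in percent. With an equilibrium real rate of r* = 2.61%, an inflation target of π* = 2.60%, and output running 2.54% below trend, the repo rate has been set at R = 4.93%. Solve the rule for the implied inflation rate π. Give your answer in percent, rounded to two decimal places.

4.11%

Output 2.54% below potential → gap = -2.54.
Collecting π: R = r* + (1 + 0.5) π − 0.5 π* + 1 gap
1.5 π = 4.93 − 2.61 + 0.5 × 2.60 − 1 × (-2.54) = 6.16
π = 6.16 / 1.5 = 4.11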